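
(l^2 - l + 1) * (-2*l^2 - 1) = -2*l^4 + 2*l^3 - 3*l^2 + l - 1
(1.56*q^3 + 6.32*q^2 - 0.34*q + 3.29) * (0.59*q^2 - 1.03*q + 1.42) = 0.9204*q^5 + 2.122*q^4 - 4.495*q^3 + 11.2657*q^2 - 3.8715*q + 4.6718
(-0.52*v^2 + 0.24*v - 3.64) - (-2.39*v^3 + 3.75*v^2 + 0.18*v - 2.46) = 2.39*v^3 - 4.27*v^2 + 0.06*v - 1.18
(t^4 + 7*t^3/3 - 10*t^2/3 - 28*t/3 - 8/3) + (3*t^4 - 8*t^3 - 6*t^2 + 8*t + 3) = 4*t^4 - 17*t^3/3 - 28*t^2/3 - 4*t/3 + 1/3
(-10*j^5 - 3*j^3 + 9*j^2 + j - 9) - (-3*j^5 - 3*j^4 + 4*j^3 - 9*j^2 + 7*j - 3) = -7*j^5 + 3*j^4 - 7*j^3 + 18*j^2 - 6*j - 6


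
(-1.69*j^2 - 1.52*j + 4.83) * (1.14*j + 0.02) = -1.9266*j^3 - 1.7666*j^2 + 5.4758*j + 0.0966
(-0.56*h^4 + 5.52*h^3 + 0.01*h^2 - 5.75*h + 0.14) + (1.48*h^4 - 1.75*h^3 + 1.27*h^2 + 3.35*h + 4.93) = 0.92*h^4 + 3.77*h^3 + 1.28*h^2 - 2.4*h + 5.07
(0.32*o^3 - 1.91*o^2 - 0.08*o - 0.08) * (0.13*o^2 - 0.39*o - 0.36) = 0.0416*o^5 - 0.3731*o^4 + 0.6193*o^3 + 0.7084*o^2 + 0.06*o + 0.0288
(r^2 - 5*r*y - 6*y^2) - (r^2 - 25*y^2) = -5*r*y + 19*y^2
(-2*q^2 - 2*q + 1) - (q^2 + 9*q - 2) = -3*q^2 - 11*q + 3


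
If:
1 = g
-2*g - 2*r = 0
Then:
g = 1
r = -1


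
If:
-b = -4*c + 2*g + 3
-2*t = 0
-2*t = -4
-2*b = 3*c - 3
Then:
No Solution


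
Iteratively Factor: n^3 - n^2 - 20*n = (n - 5)*(n^2 + 4*n) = n*(n - 5)*(n + 4)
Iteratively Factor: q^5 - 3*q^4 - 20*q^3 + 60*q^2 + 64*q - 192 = (q - 3)*(q^4 - 20*q^2 + 64) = (q - 3)*(q - 2)*(q^3 + 2*q^2 - 16*q - 32) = (q - 3)*(q - 2)*(q + 4)*(q^2 - 2*q - 8) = (q - 4)*(q - 3)*(q - 2)*(q + 4)*(q + 2)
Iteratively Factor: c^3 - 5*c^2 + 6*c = (c)*(c^2 - 5*c + 6) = c*(c - 2)*(c - 3)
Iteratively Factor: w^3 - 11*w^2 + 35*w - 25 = (w - 1)*(w^2 - 10*w + 25) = (w - 5)*(w - 1)*(w - 5)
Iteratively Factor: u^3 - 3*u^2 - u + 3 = (u + 1)*(u^2 - 4*u + 3) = (u - 3)*(u + 1)*(u - 1)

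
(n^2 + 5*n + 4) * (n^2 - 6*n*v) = n^4 - 6*n^3*v + 5*n^3 - 30*n^2*v + 4*n^2 - 24*n*v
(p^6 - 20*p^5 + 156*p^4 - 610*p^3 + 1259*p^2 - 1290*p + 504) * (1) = p^6 - 20*p^5 + 156*p^4 - 610*p^3 + 1259*p^2 - 1290*p + 504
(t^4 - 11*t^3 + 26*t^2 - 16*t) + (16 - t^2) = t^4 - 11*t^3 + 25*t^2 - 16*t + 16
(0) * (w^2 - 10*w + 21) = 0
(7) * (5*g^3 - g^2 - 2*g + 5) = 35*g^3 - 7*g^2 - 14*g + 35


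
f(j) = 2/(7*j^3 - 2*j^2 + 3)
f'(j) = 2*(-21*j^2 + 4*j)/(7*j^3 - 2*j^2 + 3)^2 = 2*j*(4 - 21*j)/(7*j^3 - 2*j^2 + 3)^2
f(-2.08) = -0.03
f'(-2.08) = -0.04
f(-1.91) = -0.04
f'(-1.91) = -0.06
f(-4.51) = -0.00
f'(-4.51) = -0.00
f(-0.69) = -7.94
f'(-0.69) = -402.56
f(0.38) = 0.65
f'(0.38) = -0.32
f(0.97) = 0.27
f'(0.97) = -0.56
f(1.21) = 0.16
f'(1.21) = -0.33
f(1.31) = 0.13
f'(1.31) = -0.26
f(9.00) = 0.00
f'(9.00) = 0.00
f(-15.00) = 0.00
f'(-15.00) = 0.00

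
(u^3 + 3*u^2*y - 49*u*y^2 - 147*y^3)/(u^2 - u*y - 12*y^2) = (-u^2 + 49*y^2)/(-u + 4*y)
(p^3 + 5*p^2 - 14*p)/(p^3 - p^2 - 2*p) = (p + 7)/(p + 1)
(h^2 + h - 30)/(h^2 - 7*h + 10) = (h + 6)/(h - 2)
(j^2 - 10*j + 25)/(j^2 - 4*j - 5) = (j - 5)/(j + 1)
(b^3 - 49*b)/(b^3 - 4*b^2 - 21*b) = (b + 7)/(b + 3)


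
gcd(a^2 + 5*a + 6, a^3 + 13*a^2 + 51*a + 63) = a + 3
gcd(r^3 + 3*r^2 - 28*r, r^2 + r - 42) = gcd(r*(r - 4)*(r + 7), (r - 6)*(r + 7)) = r + 7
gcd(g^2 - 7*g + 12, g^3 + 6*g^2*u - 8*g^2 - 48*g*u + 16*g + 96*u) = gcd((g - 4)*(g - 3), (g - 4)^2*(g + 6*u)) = g - 4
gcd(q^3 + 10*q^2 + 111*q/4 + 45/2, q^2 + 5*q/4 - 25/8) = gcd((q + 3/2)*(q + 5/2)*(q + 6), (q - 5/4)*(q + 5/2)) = q + 5/2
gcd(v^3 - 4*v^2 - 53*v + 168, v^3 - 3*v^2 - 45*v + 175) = v + 7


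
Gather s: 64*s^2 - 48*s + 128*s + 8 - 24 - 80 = 64*s^2 + 80*s - 96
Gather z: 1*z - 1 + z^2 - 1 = z^2 + z - 2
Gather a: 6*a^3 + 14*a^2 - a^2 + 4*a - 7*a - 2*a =6*a^3 + 13*a^2 - 5*a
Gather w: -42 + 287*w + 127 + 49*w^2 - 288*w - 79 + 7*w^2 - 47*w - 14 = 56*w^2 - 48*w - 8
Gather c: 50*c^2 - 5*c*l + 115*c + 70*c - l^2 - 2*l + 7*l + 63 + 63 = 50*c^2 + c*(185 - 5*l) - l^2 + 5*l + 126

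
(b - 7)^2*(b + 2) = b^3 - 12*b^2 + 21*b + 98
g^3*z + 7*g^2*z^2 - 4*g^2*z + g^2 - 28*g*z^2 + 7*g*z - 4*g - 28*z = (g - 4)*(g + 7*z)*(g*z + 1)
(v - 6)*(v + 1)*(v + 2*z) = v^3 + 2*v^2*z - 5*v^2 - 10*v*z - 6*v - 12*z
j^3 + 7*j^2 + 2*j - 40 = (j - 2)*(j + 4)*(j + 5)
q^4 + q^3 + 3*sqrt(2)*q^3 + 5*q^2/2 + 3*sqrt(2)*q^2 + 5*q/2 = q*(q + 1)*(q + sqrt(2)/2)*(q + 5*sqrt(2)/2)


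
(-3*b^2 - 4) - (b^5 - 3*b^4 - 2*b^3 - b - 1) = -b^5 + 3*b^4 + 2*b^3 - 3*b^2 + b - 3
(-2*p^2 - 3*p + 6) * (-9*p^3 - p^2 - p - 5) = 18*p^5 + 29*p^4 - 49*p^3 + 7*p^2 + 9*p - 30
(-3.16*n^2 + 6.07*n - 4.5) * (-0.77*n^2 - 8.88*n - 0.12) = 2.4332*n^4 + 23.3869*n^3 - 50.0574*n^2 + 39.2316*n + 0.54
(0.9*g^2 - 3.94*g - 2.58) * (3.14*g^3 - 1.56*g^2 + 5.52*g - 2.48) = 2.826*g^5 - 13.7756*g^4 + 3.0132*g^3 - 19.956*g^2 - 4.4704*g + 6.3984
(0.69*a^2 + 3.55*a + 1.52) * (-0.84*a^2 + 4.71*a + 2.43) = -0.5796*a^4 + 0.2679*a^3 + 17.1204*a^2 + 15.7857*a + 3.6936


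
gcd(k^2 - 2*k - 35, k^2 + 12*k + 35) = k + 5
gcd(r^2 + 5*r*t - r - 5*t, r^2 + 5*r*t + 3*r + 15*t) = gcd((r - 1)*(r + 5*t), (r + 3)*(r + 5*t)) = r + 5*t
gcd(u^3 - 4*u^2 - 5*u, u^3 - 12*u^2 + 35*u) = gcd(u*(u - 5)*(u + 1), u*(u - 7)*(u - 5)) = u^2 - 5*u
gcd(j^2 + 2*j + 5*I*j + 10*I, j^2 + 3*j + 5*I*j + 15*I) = j + 5*I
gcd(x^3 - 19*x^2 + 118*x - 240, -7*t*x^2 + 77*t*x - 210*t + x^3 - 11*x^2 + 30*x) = x^2 - 11*x + 30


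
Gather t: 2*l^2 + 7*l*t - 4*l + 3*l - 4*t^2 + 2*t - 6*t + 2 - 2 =2*l^2 - l - 4*t^2 + t*(7*l - 4)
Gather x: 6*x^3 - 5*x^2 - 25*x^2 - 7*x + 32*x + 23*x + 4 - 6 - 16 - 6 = 6*x^3 - 30*x^2 + 48*x - 24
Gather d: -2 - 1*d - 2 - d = -2*d - 4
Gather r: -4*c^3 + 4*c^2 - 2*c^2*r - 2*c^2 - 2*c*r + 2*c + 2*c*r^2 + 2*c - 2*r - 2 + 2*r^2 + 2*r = -4*c^3 + 2*c^2 + 4*c + r^2*(2*c + 2) + r*(-2*c^2 - 2*c) - 2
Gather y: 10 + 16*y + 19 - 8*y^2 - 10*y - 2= -8*y^2 + 6*y + 27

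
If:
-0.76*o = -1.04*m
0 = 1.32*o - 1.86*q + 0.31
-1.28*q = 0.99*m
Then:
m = -0.10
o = -0.13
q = 0.07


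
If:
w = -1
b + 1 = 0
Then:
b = -1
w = -1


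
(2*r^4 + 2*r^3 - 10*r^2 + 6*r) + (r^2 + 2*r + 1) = 2*r^4 + 2*r^3 - 9*r^2 + 8*r + 1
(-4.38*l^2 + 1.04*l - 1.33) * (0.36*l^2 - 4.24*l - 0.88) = -1.5768*l^4 + 18.9456*l^3 - 1.034*l^2 + 4.724*l + 1.1704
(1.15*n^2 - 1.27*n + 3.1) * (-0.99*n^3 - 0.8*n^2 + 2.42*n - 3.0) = -1.1385*n^5 + 0.3373*n^4 + 0.73*n^3 - 9.0034*n^2 + 11.312*n - 9.3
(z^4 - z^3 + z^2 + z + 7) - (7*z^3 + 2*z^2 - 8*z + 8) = z^4 - 8*z^3 - z^2 + 9*z - 1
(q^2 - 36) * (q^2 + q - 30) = q^4 + q^3 - 66*q^2 - 36*q + 1080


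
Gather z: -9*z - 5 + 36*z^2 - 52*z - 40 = 36*z^2 - 61*z - 45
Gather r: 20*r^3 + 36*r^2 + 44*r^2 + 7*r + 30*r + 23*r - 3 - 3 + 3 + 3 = 20*r^3 + 80*r^2 + 60*r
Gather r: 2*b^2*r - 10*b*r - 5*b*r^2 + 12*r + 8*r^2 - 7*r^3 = -7*r^3 + r^2*(8 - 5*b) + r*(2*b^2 - 10*b + 12)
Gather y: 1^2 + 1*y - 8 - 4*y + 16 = 9 - 3*y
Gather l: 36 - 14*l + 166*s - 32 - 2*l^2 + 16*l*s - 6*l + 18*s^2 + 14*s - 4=-2*l^2 + l*(16*s - 20) + 18*s^2 + 180*s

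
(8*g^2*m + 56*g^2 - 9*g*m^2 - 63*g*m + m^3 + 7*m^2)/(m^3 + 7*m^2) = 8*g^2/m^2 - 9*g/m + 1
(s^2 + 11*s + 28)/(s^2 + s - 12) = (s + 7)/(s - 3)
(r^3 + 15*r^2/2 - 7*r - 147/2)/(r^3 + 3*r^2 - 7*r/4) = 2*(r^2 + 4*r - 21)/(r*(2*r - 1))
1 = 1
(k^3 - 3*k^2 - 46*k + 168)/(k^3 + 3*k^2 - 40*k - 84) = (k - 4)/(k + 2)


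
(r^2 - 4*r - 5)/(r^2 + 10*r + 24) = (r^2 - 4*r - 5)/(r^2 + 10*r + 24)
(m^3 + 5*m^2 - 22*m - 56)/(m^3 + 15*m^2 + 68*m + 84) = (m - 4)/(m + 6)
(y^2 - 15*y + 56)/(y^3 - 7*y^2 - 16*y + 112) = (y - 8)/(y^2 - 16)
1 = 1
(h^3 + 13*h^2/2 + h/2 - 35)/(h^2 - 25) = (h^2 + 3*h/2 - 7)/(h - 5)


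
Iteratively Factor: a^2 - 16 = (a + 4)*(a - 4)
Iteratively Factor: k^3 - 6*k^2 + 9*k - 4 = (k - 1)*(k^2 - 5*k + 4) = (k - 1)^2*(k - 4)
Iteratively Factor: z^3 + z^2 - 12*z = (z)*(z^2 + z - 12) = z*(z - 3)*(z + 4)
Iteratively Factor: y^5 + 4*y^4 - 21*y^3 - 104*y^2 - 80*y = (y - 5)*(y^4 + 9*y^3 + 24*y^2 + 16*y) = y*(y - 5)*(y^3 + 9*y^2 + 24*y + 16) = y*(y - 5)*(y + 1)*(y^2 + 8*y + 16) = y*(y - 5)*(y + 1)*(y + 4)*(y + 4)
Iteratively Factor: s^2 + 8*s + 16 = (s + 4)*(s + 4)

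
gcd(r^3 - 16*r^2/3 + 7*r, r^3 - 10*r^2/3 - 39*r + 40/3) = 1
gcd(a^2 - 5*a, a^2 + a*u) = a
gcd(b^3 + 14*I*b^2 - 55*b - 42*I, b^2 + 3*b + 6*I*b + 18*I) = b + 6*I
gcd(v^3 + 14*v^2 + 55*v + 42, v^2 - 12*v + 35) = 1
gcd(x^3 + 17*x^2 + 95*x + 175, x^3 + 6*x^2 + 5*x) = x + 5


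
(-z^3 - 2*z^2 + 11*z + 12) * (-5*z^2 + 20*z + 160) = 5*z^5 - 10*z^4 - 255*z^3 - 160*z^2 + 2000*z + 1920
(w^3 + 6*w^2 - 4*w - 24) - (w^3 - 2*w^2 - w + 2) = 8*w^2 - 3*w - 26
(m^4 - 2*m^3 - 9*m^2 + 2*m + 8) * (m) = m^5 - 2*m^4 - 9*m^3 + 2*m^2 + 8*m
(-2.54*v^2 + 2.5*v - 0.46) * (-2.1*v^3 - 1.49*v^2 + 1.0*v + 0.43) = 5.334*v^5 - 1.4654*v^4 - 5.299*v^3 + 2.0932*v^2 + 0.615*v - 0.1978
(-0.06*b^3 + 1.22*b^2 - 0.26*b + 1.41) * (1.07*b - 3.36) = -0.0642*b^4 + 1.507*b^3 - 4.3774*b^2 + 2.3823*b - 4.7376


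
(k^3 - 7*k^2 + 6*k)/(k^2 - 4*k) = (k^2 - 7*k + 6)/(k - 4)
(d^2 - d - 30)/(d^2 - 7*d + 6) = (d + 5)/(d - 1)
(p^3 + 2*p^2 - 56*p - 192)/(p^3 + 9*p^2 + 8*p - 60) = (p^2 - 4*p - 32)/(p^2 + 3*p - 10)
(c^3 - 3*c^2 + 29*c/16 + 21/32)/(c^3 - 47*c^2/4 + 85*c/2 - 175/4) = (8*c^2 - 10*c - 3)/(8*(c^2 - 10*c + 25))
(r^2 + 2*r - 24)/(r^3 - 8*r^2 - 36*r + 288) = (r - 4)/(r^2 - 14*r + 48)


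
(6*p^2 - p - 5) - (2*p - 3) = 6*p^2 - 3*p - 2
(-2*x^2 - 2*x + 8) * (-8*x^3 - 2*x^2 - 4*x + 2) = 16*x^5 + 20*x^4 - 52*x^3 - 12*x^2 - 36*x + 16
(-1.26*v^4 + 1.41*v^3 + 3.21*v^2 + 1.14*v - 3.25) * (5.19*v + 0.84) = -6.5394*v^5 + 6.2595*v^4 + 17.8443*v^3 + 8.613*v^2 - 15.9099*v - 2.73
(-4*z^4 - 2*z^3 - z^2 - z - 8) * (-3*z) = 12*z^5 + 6*z^4 + 3*z^3 + 3*z^2 + 24*z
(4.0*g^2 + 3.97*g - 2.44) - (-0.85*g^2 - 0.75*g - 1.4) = 4.85*g^2 + 4.72*g - 1.04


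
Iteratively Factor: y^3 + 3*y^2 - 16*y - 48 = (y + 3)*(y^2 - 16) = (y + 3)*(y + 4)*(y - 4)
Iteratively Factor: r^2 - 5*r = (r - 5)*(r)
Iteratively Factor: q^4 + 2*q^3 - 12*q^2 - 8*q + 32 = (q + 4)*(q^3 - 2*q^2 - 4*q + 8) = (q + 2)*(q + 4)*(q^2 - 4*q + 4) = (q - 2)*(q + 2)*(q + 4)*(q - 2)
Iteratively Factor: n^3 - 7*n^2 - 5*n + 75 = (n + 3)*(n^2 - 10*n + 25) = (n - 5)*(n + 3)*(n - 5)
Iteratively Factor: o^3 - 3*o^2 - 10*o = (o + 2)*(o^2 - 5*o) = (o - 5)*(o + 2)*(o)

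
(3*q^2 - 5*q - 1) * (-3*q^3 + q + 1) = -9*q^5 + 15*q^4 + 6*q^3 - 2*q^2 - 6*q - 1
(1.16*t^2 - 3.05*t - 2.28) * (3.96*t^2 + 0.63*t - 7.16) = 4.5936*t^4 - 11.3472*t^3 - 19.2559*t^2 + 20.4016*t + 16.3248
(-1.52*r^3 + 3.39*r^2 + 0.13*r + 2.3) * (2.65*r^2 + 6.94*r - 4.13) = -4.028*r^5 - 1.5653*r^4 + 30.1487*r^3 - 7.0035*r^2 + 15.4251*r - 9.499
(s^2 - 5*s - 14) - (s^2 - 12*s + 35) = 7*s - 49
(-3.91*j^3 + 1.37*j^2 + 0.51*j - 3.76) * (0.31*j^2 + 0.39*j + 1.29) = -1.2121*j^5 - 1.1002*j^4 - 4.3515*j^3 + 0.8006*j^2 - 0.8085*j - 4.8504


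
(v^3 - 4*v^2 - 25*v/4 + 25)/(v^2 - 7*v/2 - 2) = (4*v^2 - 25)/(2*(2*v + 1))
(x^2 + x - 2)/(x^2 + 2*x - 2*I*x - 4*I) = (x - 1)/(x - 2*I)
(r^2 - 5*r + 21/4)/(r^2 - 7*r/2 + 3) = (r - 7/2)/(r - 2)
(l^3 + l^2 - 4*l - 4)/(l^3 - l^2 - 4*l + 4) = (l + 1)/(l - 1)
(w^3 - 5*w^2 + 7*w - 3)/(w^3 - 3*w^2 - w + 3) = (w - 1)/(w + 1)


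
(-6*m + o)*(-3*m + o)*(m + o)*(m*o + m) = 18*m^4*o + 18*m^4 + 9*m^3*o^2 + 9*m^3*o - 8*m^2*o^3 - 8*m^2*o^2 + m*o^4 + m*o^3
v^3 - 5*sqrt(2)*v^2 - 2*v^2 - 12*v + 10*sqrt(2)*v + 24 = (v - 2)*(v - 6*sqrt(2))*(v + sqrt(2))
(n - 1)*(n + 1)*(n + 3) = n^3 + 3*n^2 - n - 3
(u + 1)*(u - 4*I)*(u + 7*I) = u^3 + u^2 + 3*I*u^2 + 28*u + 3*I*u + 28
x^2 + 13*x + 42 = (x + 6)*(x + 7)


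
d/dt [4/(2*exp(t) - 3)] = -8*exp(t)/(2*exp(t) - 3)^2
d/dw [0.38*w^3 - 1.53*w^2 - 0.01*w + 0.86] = 1.14*w^2 - 3.06*w - 0.01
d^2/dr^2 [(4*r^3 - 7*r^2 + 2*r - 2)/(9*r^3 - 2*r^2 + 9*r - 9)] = 2*(-495*r^6 - 486*r^5 + 2565*r^4 - 3709*r^3 - 132*r^2 + 486*r - 531)/(729*r^9 - 486*r^8 + 2295*r^7 - 3167*r^6 + 3267*r^5 - 4968*r^4 + 3888*r^3 - 2673*r^2 + 2187*r - 729)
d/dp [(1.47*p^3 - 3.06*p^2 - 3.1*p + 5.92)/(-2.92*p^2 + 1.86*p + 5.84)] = (-4.2924*p^4 + 5.4684*p^3 + 11.0108*p^2 - 1.168*p - 29.1152)/(8.5264*p^4 - 10.8624*p^3 - 30.646*p^2 + 21.7248*p + 34.1056)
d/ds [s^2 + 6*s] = 2*s + 6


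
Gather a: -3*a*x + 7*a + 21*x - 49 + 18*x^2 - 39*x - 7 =a*(7 - 3*x) + 18*x^2 - 18*x - 56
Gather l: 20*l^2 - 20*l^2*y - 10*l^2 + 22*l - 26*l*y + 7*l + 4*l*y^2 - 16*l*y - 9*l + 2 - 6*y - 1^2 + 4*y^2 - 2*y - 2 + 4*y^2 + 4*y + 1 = l^2*(10 - 20*y) + l*(4*y^2 - 42*y + 20) + 8*y^2 - 4*y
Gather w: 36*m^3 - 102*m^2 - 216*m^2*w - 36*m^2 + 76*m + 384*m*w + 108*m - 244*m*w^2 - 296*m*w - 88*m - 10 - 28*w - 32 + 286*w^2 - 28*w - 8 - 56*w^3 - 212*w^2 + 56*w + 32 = 36*m^3 - 138*m^2 + 96*m - 56*w^3 + w^2*(74 - 244*m) + w*(-216*m^2 + 88*m) - 18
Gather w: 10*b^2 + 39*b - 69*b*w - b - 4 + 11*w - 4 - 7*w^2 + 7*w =10*b^2 + 38*b - 7*w^2 + w*(18 - 69*b) - 8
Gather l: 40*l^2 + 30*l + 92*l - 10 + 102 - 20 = 40*l^2 + 122*l + 72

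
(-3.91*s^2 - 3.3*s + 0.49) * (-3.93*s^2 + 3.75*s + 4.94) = 15.3663*s^4 - 1.6935*s^3 - 33.6161*s^2 - 14.4645*s + 2.4206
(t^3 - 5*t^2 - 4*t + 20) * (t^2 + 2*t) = t^5 - 3*t^4 - 14*t^3 + 12*t^2 + 40*t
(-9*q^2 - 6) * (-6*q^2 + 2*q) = 54*q^4 - 18*q^3 + 36*q^2 - 12*q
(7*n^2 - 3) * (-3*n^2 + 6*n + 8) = -21*n^4 + 42*n^3 + 65*n^2 - 18*n - 24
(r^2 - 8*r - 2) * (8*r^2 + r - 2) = 8*r^4 - 63*r^3 - 26*r^2 + 14*r + 4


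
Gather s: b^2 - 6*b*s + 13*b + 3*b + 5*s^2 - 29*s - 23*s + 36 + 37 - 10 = b^2 + 16*b + 5*s^2 + s*(-6*b - 52) + 63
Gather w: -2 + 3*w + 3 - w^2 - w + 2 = -w^2 + 2*w + 3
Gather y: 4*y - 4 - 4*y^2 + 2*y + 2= -4*y^2 + 6*y - 2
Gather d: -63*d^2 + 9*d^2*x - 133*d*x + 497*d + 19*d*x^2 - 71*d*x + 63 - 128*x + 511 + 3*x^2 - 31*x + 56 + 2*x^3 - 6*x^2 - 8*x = d^2*(9*x - 63) + d*(19*x^2 - 204*x + 497) + 2*x^3 - 3*x^2 - 167*x + 630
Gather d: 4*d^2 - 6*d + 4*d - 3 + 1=4*d^2 - 2*d - 2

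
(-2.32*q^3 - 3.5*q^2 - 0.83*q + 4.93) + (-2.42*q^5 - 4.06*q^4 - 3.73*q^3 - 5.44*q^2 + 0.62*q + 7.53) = -2.42*q^5 - 4.06*q^4 - 6.05*q^3 - 8.94*q^2 - 0.21*q + 12.46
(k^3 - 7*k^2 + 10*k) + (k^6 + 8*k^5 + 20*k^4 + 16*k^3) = k^6 + 8*k^5 + 20*k^4 + 17*k^3 - 7*k^2 + 10*k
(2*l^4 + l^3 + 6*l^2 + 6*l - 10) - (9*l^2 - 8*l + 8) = 2*l^4 + l^3 - 3*l^2 + 14*l - 18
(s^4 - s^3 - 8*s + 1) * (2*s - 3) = 2*s^5 - 5*s^4 + 3*s^3 - 16*s^2 + 26*s - 3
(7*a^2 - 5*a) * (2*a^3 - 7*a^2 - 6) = 14*a^5 - 59*a^4 + 35*a^3 - 42*a^2 + 30*a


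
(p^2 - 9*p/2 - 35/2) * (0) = 0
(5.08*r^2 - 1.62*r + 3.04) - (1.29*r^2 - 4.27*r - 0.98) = 3.79*r^2 + 2.65*r + 4.02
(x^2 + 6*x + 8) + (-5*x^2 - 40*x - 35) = -4*x^2 - 34*x - 27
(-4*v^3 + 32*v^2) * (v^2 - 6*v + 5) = -4*v^5 + 56*v^4 - 212*v^3 + 160*v^2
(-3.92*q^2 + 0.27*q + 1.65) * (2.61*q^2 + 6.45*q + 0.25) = -10.2312*q^4 - 24.5793*q^3 + 5.068*q^2 + 10.71*q + 0.4125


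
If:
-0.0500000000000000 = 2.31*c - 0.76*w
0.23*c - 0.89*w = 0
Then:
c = -0.02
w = -0.01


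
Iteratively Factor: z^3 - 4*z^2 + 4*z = (z - 2)*(z^2 - 2*z) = (z - 2)^2*(z)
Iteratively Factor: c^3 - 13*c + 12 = (c - 3)*(c^2 + 3*c - 4) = (c - 3)*(c + 4)*(c - 1)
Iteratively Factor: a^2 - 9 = (a - 3)*(a + 3)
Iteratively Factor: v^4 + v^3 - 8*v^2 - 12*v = (v - 3)*(v^3 + 4*v^2 + 4*v) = (v - 3)*(v + 2)*(v^2 + 2*v) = v*(v - 3)*(v + 2)*(v + 2)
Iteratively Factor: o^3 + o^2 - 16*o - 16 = (o + 1)*(o^2 - 16) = (o + 1)*(o + 4)*(o - 4)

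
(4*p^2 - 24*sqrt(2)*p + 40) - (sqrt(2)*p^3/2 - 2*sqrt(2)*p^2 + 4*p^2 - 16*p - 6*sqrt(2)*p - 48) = -sqrt(2)*p^3/2 + 2*sqrt(2)*p^2 - 18*sqrt(2)*p + 16*p + 88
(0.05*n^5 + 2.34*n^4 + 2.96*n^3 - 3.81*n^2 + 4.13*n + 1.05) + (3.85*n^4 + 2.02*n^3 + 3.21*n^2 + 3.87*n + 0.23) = 0.05*n^5 + 6.19*n^4 + 4.98*n^3 - 0.6*n^2 + 8.0*n + 1.28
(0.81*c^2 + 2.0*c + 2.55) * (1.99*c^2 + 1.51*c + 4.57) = 1.6119*c^4 + 5.2031*c^3 + 11.7962*c^2 + 12.9905*c + 11.6535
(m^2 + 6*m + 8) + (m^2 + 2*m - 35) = 2*m^2 + 8*m - 27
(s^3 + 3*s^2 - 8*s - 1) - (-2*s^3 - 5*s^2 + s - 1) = 3*s^3 + 8*s^2 - 9*s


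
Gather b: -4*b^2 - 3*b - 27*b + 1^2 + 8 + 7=-4*b^2 - 30*b + 16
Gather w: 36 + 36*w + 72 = 36*w + 108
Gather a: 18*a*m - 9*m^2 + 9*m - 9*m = 18*a*m - 9*m^2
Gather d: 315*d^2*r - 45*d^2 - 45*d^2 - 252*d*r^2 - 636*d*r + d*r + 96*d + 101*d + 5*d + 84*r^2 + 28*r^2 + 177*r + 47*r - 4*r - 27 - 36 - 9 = d^2*(315*r - 90) + d*(-252*r^2 - 635*r + 202) + 112*r^2 + 220*r - 72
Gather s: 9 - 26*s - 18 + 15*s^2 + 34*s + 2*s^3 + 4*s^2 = 2*s^3 + 19*s^2 + 8*s - 9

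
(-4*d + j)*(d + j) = -4*d^2 - 3*d*j + j^2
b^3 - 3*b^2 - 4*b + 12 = (b - 3)*(b - 2)*(b + 2)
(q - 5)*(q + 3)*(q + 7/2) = q^3 + 3*q^2/2 - 22*q - 105/2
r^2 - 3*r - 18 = (r - 6)*(r + 3)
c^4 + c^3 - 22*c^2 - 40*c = c*(c - 5)*(c + 2)*(c + 4)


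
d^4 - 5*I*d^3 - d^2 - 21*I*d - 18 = (d - 3*I)^2*(d - I)*(d + 2*I)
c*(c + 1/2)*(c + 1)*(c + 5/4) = c^4 + 11*c^3/4 + 19*c^2/8 + 5*c/8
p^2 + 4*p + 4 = (p + 2)^2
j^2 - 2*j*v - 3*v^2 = (j - 3*v)*(j + v)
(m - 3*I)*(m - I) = m^2 - 4*I*m - 3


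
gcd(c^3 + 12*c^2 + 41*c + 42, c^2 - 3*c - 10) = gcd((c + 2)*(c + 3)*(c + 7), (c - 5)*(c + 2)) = c + 2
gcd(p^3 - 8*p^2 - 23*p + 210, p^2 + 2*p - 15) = p + 5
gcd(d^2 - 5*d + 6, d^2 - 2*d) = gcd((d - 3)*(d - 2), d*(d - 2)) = d - 2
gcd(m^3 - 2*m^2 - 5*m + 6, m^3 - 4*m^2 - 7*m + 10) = m^2 + m - 2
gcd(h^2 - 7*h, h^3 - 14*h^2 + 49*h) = h^2 - 7*h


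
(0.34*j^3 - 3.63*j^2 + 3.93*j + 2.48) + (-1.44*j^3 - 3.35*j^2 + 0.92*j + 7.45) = -1.1*j^3 - 6.98*j^2 + 4.85*j + 9.93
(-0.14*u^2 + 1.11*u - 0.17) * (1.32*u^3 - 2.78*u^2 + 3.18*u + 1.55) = -0.1848*u^5 + 1.8544*u^4 - 3.7554*u^3 + 3.7854*u^2 + 1.1799*u - 0.2635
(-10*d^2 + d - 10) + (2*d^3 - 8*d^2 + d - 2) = 2*d^3 - 18*d^2 + 2*d - 12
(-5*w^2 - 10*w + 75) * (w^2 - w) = -5*w^4 - 5*w^3 + 85*w^2 - 75*w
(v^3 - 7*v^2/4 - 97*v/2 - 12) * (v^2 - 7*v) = v^5 - 35*v^4/4 - 145*v^3/4 + 655*v^2/2 + 84*v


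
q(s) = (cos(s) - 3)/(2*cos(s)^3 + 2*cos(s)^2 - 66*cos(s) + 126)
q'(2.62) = 0.00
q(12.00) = -0.03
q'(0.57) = 0.01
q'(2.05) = 0.00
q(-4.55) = -0.02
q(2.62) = -0.02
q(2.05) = -0.02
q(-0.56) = -0.03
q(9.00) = -0.02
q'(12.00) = -0.00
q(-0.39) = -0.03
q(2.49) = -0.02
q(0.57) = -0.03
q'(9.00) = 0.00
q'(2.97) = 0.00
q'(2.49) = 0.00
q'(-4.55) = 0.00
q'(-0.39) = -0.00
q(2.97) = -0.02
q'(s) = (cos(s) - 3)*(6*sin(s)*cos(s)^2 + 4*sin(s)*cos(s) - 66*sin(s))/(2*cos(s)^3 + 2*cos(s)^2 - 66*cos(s) + 126)^2 - sin(s)/(2*cos(s)^3 + 2*cos(s)^2 - 66*cos(s) + 126) = (cos(s) + 2)*sin(s)/((cos(s) - 3)^2*(cos(s) + 7)^2)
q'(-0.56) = -0.01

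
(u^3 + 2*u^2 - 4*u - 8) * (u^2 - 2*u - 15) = u^5 - 23*u^3 - 30*u^2 + 76*u + 120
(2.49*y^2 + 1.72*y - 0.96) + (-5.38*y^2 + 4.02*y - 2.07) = -2.89*y^2 + 5.74*y - 3.03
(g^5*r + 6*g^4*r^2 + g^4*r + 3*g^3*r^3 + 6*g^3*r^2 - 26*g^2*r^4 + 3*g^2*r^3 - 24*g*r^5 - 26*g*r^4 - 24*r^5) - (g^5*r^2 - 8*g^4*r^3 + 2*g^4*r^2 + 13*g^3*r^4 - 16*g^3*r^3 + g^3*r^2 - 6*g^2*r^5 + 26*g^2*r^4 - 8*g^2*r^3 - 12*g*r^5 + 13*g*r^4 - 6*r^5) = -g^5*r^2 + g^5*r + 8*g^4*r^3 + 4*g^4*r^2 + g^4*r - 13*g^3*r^4 + 19*g^3*r^3 + 5*g^3*r^2 + 6*g^2*r^5 - 52*g^2*r^4 + 11*g^2*r^3 - 12*g*r^5 - 39*g*r^4 - 18*r^5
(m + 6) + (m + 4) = 2*m + 10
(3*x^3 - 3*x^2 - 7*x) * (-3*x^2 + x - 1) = -9*x^5 + 12*x^4 + 15*x^3 - 4*x^2 + 7*x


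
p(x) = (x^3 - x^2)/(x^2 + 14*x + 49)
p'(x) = (-2*x - 14)*(x^3 - x^2)/(x^2 + 14*x + 49)^2 + (3*x^2 - 2*x)/(x^2 + 14*x + 49) = x*(x^2 + 21*x - 14)/(x^3 + 21*x^2 + 147*x + 343)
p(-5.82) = -165.91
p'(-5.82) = 362.54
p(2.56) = 0.11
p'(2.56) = 0.14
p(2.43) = 0.09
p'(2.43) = 0.12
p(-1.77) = -0.32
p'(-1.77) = 0.59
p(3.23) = 0.22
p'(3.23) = 0.19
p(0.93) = -0.00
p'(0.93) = 0.01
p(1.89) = 0.04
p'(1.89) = 0.08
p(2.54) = 0.11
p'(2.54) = 0.13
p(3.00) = 0.18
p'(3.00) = 0.17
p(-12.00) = -74.88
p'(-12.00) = -11.71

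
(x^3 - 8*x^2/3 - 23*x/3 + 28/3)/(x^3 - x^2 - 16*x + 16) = (x + 7/3)/(x + 4)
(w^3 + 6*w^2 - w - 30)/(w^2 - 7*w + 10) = (w^2 + 8*w + 15)/(w - 5)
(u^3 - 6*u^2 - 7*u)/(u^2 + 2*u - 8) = u*(u^2 - 6*u - 7)/(u^2 + 2*u - 8)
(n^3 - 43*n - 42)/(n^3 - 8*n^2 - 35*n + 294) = (n + 1)/(n - 7)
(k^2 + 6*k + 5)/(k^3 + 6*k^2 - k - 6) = (k + 5)/(k^2 + 5*k - 6)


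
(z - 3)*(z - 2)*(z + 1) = z^3 - 4*z^2 + z + 6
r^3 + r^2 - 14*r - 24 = (r - 4)*(r + 2)*(r + 3)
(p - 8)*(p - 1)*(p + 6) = p^3 - 3*p^2 - 46*p + 48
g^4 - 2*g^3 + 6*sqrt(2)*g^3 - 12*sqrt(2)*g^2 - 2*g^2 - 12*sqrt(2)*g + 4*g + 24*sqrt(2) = (g - 2)*(g - sqrt(2))*(g + sqrt(2))*(g + 6*sqrt(2))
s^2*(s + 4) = s^3 + 4*s^2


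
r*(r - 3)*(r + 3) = r^3 - 9*r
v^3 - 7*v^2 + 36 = (v - 6)*(v - 3)*(v + 2)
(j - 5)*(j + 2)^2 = j^3 - j^2 - 16*j - 20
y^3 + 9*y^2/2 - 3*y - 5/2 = (y - 1)*(y + 1/2)*(y + 5)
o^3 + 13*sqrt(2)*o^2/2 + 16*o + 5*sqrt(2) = (o + sqrt(2)/2)*(o + sqrt(2))*(o + 5*sqrt(2))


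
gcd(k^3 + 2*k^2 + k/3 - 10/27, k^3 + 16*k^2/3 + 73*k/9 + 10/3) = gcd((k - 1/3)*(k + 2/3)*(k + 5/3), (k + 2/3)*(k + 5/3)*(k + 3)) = k^2 + 7*k/3 + 10/9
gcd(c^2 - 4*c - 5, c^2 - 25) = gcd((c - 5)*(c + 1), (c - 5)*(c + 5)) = c - 5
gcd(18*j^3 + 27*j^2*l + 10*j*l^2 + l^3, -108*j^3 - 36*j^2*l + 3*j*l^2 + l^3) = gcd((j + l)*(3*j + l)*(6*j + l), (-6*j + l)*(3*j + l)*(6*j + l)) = 18*j^2 + 9*j*l + l^2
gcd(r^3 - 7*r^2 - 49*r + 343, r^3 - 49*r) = r^2 - 49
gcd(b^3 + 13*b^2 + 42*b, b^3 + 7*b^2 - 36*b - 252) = b^2 + 13*b + 42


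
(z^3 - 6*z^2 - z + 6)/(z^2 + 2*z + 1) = (z^2 - 7*z + 6)/(z + 1)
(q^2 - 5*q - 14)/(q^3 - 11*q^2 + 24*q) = (q^2 - 5*q - 14)/(q*(q^2 - 11*q + 24))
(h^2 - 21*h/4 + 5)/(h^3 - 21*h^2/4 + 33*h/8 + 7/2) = 2*(4*h - 5)/(8*h^2 - 10*h - 7)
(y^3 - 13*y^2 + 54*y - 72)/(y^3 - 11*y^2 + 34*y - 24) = (y - 3)/(y - 1)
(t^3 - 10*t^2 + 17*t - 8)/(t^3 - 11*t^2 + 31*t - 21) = (t^2 - 9*t + 8)/(t^2 - 10*t + 21)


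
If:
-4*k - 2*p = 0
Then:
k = -p/2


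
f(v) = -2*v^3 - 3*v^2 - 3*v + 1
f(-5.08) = 201.01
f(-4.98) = 188.55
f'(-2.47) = -24.79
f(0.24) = 0.08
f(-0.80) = 2.50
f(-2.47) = 20.25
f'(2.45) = -53.72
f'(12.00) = -939.00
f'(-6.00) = -183.00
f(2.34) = -48.07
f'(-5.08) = -127.36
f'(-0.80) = -2.04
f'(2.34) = -49.89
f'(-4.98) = -121.92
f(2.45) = -53.77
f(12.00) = -3923.00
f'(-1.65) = -9.44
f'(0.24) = -4.79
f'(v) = -6*v^2 - 6*v - 3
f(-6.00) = 343.00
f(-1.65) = 6.77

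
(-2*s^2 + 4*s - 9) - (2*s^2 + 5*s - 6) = -4*s^2 - s - 3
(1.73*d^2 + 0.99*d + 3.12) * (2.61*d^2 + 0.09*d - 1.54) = 4.5153*d^4 + 2.7396*d^3 + 5.5681*d^2 - 1.2438*d - 4.8048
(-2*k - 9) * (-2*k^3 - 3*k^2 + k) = 4*k^4 + 24*k^3 + 25*k^2 - 9*k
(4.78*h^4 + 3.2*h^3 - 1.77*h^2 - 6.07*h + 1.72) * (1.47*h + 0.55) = 7.0266*h^5 + 7.333*h^4 - 0.8419*h^3 - 9.8964*h^2 - 0.8101*h + 0.946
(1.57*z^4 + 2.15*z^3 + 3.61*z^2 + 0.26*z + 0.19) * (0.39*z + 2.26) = 0.6123*z^5 + 4.3867*z^4 + 6.2669*z^3 + 8.26*z^2 + 0.6617*z + 0.4294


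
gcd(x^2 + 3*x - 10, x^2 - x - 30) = x + 5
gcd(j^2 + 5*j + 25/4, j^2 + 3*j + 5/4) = j + 5/2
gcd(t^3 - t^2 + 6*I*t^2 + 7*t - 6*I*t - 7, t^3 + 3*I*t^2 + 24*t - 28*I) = t + 7*I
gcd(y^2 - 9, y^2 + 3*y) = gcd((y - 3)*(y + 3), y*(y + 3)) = y + 3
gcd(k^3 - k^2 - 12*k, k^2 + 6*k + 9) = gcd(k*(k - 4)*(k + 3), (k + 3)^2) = k + 3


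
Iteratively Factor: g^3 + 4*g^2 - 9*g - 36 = (g - 3)*(g^2 + 7*g + 12) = (g - 3)*(g + 4)*(g + 3)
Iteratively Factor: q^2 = (q)*(q)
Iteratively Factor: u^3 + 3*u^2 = (u + 3)*(u^2) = u*(u + 3)*(u)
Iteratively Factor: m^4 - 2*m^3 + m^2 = (m)*(m^3 - 2*m^2 + m) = m^2*(m^2 - 2*m + 1) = m^2*(m - 1)*(m - 1)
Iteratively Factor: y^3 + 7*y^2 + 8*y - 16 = (y + 4)*(y^2 + 3*y - 4) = (y - 1)*(y + 4)*(y + 4)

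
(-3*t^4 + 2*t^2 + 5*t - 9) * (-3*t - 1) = 9*t^5 + 3*t^4 - 6*t^3 - 17*t^2 + 22*t + 9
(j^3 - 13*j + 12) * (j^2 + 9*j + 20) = j^5 + 9*j^4 + 7*j^3 - 105*j^2 - 152*j + 240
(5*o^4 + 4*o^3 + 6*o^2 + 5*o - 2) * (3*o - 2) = 15*o^5 + 2*o^4 + 10*o^3 + 3*o^2 - 16*o + 4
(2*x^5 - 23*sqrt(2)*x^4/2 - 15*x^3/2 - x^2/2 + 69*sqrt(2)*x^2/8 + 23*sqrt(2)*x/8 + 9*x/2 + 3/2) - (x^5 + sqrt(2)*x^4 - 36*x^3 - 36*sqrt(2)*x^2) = x^5 - 25*sqrt(2)*x^4/2 + 57*x^3/2 - x^2/2 + 357*sqrt(2)*x^2/8 + 23*sqrt(2)*x/8 + 9*x/2 + 3/2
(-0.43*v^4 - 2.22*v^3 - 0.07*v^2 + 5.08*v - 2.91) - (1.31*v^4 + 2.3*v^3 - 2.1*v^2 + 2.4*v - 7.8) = -1.74*v^4 - 4.52*v^3 + 2.03*v^2 + 2.68*v + 4.89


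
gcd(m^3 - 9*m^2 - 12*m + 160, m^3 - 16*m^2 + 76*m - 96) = m - 8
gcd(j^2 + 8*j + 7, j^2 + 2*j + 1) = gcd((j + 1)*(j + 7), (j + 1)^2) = j + 1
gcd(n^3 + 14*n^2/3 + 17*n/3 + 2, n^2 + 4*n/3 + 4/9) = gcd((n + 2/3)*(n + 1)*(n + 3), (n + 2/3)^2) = n + 2/3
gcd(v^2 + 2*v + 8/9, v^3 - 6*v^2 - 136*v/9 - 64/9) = v^2 + 2*v + 8/9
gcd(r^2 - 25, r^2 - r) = 1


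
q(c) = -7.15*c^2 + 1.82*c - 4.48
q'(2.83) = -38.65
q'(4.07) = -56.38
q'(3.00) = -41.08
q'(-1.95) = 29.70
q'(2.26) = -30.50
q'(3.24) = -44.51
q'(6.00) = -83.98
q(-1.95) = -35.22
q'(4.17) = -57.81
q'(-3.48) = 51.58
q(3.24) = -73.64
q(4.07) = -115.51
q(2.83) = -56.59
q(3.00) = -63.37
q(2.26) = -36.89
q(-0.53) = -7.45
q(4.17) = -121.22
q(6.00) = -250.96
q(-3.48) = -97.40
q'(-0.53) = 9.40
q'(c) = 1.82 - 14.3*c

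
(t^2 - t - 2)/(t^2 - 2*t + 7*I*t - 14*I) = (t + 1)/(t + 7*I)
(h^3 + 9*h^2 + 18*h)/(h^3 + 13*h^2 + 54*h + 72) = h/(h + 4)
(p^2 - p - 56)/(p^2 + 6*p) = (p^2 - p - 56)/(p*(p + 6))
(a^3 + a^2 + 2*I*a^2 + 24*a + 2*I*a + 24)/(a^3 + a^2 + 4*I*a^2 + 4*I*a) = (a^2 + 2*I*a + 24)/(a*(a + 4*I))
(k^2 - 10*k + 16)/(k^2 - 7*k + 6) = (k^2 - 10*k + 16)/(k^2 - 7*k + 6)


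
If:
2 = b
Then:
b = 2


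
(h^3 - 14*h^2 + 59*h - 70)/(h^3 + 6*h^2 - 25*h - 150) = (h^2 - 9*h + 14)/(h^2 + 11*h + 30)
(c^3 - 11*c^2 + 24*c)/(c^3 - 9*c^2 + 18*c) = (c - 8)/(c - 6)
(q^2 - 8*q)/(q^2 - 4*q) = (q - 8)/(q - 4)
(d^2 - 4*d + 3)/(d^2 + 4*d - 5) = (d - 3)/(d + 5)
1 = 1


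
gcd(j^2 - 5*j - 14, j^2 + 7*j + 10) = j + 2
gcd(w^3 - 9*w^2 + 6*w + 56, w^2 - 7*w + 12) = w - 4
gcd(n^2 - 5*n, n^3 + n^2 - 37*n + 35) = n - 5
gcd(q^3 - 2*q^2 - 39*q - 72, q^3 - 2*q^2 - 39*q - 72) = q^3 - 2*q^2 - 39*q - 72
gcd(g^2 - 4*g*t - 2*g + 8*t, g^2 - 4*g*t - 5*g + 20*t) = -g + 4*t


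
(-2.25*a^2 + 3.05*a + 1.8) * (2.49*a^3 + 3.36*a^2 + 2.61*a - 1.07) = -5.6025*a^5 + 0.0345000000000004*a^4 + 8.8575*a^3 + 16.416*a^2 + 1.4345*a - 1.926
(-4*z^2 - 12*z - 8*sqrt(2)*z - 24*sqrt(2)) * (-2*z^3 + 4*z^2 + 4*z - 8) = 8*z^5 + 8*z^4 + 16*sqrt(2)*z^4 - 64*z^3 + 16*sqrt(2)*z^3 - 128*sqrt(2)*z^2 - 16*z^2 - 32*sqrt(2)*z + 96*z + 192*sqrt(2)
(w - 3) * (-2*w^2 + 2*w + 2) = -2*w^3 + 8*w^2 - 4*w - 6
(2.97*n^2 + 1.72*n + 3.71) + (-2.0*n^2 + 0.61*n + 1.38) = 0.97*n^2 + 2.33*n + 5.09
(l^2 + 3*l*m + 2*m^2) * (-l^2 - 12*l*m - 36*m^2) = -l^4 - 15*l^3*m - 74*l^2*m^2 - 132*l*m^3 - 72*m^4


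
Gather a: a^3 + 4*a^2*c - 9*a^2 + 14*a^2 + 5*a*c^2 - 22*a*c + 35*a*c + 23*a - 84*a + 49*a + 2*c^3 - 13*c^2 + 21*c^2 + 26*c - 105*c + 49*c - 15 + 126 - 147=a^3 + a^2*(4*c + 5) + a*(5*c^2 + 13*c - 12) + 2*c^3 + 8*c^2 - 30*c - 36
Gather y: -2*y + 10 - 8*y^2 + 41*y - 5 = -8*y^2 + 39*y + 5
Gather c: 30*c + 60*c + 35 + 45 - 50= 90*c + 30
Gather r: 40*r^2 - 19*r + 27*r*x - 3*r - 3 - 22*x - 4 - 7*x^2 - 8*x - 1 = 40*r^2 + r*(27*x - 22) - 7*x^2 - 30*x - 8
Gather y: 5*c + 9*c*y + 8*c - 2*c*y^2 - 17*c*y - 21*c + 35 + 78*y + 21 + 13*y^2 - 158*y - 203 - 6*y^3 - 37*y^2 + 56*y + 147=-8*c - 6*y^3 + y^2*(-2*c - 24) + y*(-8*c - 24)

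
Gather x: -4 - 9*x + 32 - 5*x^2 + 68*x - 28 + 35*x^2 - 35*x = 30*x^2 + 24*x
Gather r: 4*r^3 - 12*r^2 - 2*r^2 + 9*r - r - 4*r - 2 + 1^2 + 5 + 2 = 4*r^3 - 14*r^2 + 4*r + 6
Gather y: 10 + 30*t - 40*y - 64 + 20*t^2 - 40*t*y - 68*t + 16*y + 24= 20*t^2 - 38*t + y*(-40*t - 24) - 30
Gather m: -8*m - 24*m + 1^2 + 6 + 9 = 16 - 32*m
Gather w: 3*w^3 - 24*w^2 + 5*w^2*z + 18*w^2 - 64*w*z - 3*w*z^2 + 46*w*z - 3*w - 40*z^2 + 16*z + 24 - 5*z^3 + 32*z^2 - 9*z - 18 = 3*w^3 + w^2*(5*z - 6) + w*(-3*z^2 - 18*z - 3) - 5*z^3 - 8*z^2 + 7*z + 6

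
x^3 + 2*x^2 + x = x*(x + 1)^2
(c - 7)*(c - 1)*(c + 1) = c^3 - 7*c^2 - c + 7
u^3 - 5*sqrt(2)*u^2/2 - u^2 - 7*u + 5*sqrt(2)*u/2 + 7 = (u - 1)*(u - 7*sqrt(2)/2)*(u + sqrt(2))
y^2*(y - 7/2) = y^3 - 7*y^2/2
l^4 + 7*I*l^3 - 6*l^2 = l^2*(l + I)*(l + 6*I)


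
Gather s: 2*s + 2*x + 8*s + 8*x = 10*s + 10*x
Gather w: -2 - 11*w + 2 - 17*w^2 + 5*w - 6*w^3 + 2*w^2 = -6*w^3 - 15*w^2 - 6*w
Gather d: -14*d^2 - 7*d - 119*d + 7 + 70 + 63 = -14*d^2 - 126*d + 140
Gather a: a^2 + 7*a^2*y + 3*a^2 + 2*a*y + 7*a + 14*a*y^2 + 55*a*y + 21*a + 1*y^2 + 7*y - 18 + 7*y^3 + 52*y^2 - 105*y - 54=a^2*(7*y + 4) + a*(14*y^2 + 57*y + 28) + 7*y^3 + 53*y^2 - 98*y - 72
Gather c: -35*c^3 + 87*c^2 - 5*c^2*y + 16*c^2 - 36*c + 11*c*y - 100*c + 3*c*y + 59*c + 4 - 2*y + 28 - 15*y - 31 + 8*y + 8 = -35*c^3 + c^2*(103 - 5*y) + c*(14*y - 77) - 9*y + 9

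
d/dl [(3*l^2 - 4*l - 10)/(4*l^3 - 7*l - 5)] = (2*(2 - 3*l)*(-4*l^3 + 7*l + 5) + (12*l^2 - 7)*(-3*l^2 + 4*l + 10))/(-4*l^3 + 7*l + 5)^2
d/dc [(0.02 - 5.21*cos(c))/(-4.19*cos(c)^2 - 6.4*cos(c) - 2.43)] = (21.8299*cos(c)^2 - 0.1676*cos(c) - 12.7883)*sin(c)/(17.5561*cos(c)^4 + 53.632*cos(c)^3 + 61.3234*cos(c)^2 + 31.104*cos(c) + 5.9049)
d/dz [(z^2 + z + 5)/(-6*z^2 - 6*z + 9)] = 13*(2*z + 1)/(3*(4*z^4 + 8*z^3 - 8*z^2 - 12*z + 9))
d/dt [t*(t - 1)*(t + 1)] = 3*t^2 - 1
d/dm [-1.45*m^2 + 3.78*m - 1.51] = 3.78 - 2.9*m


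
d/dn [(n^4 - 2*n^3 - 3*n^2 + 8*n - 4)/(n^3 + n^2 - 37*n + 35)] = (n^4 + 4*n^3 - 103*n^2 + 62*n + 132)/(n^4 + 4*n^3 - 66*n^2 - 140*n + 1225)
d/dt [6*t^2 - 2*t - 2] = 12*t - 2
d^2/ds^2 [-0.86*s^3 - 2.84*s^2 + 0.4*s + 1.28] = -5.16*s - 5.68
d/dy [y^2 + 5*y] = 2*y + 5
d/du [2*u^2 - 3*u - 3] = 4*u - 3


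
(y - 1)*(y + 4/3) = y^2 + y/3 - 4/3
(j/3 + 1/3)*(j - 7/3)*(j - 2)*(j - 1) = j^4/3 - 13*j^3/9 + 11*j^2/9 + 13*j/9 - 14/9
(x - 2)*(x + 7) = x^2 + 5*x - 14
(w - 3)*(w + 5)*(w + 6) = w^3 + 8*w^2 - 3*w - 90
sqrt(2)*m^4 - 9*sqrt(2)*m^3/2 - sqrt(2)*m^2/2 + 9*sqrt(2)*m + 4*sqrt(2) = (m - 4)*(m - 2)*(m + 1/2)*(sqrt(2)*m + sqrt(2))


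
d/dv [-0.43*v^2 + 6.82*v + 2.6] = 6.82 - 0.86*v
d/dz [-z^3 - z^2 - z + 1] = -3*z^2 - 2*z - 1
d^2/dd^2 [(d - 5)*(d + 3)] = 2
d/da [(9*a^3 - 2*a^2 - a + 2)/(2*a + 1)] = (36*a^3 + 23*a^2 - 4*a - 5)/(4*a^2 + 4*a + 1)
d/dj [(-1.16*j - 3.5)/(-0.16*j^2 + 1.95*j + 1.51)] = (-0.1856*j^2 - 1.12*j + 5.0734)/(0.0256*j^4 - 0.624*j^3 + 3.3193*j^2 + 5.889*j + 2.2801)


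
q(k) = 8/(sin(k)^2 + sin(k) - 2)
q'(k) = 8*(-2*sin(k)*cos(k) - cos(k))/(sin(k)^2 + sin(k) - 2)^2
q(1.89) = -53.69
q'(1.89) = 327.85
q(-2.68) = -3.56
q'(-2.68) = 0.15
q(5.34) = -3.71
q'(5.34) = 0.63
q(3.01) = -4.32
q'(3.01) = 2.92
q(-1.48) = -3.99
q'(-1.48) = 0.18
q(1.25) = -53.18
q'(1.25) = -322.99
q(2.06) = -23.66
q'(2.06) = 90.94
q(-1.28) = -3.92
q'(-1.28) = 0.50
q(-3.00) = -3.77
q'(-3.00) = 1.26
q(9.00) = -5.64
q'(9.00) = 6.61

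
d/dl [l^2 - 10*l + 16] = 2*l - 10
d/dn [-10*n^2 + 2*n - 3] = 2 - 20*n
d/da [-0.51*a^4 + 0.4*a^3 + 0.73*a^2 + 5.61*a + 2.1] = -2.04*a^3 + 1.2*a^2 + 1.46*a + 5.61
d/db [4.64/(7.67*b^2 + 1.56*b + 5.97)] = (-71.1776*b - 7.2384)/(7.67*b^2 + 1.56*b + 5.97)^2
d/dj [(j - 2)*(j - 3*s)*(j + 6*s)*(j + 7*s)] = 4*j^3 + 30*j^2*s - 6*j^2 + 6*j*s^2 - 40*j*s - 126*s^3 - 6*s^2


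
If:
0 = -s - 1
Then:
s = -1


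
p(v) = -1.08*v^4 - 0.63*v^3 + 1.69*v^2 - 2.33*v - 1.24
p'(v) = -4.32*v^3 - 1.89*v^2 + 3.38*v - 2.33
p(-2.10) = -4.06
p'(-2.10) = 22.24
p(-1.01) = 2.36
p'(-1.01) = -3.22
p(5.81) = -1311.92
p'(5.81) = -893.74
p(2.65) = -60.53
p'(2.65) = -87.04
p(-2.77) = -32.01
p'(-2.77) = 65.62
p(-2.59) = -21.52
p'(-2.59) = 51.29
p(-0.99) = 2.30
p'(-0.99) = -3.34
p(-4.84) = -471.60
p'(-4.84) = 426.84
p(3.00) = -97.51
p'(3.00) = -125.84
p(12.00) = -23269.36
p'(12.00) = -7698.89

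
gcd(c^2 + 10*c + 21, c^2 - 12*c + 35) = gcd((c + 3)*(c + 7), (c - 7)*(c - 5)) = 1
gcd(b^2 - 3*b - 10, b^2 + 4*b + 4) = b + 2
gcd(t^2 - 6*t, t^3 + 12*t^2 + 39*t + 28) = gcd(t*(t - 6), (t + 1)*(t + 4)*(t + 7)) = 1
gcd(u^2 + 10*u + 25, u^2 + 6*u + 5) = u + 5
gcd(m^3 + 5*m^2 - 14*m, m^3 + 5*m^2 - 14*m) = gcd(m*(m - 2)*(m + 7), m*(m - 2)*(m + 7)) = m^3 + 5*m^2 - 14*m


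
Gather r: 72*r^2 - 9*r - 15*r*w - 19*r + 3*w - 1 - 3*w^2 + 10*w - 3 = 72*r^2 + r*(-15*w - 28) - 3*w^2 + 13*w - 4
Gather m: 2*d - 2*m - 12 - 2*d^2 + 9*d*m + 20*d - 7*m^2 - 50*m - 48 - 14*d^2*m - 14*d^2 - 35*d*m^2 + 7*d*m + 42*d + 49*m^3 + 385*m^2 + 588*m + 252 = -16*d^2 + 64*d + 49*m^3 + m^2*(378 - 35*d) + m*(-14*d^2 + 16*d + 536) + 192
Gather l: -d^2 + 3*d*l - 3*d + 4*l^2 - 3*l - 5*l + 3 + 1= -d^2 - 3*d + 4*l^2 + l*(3*d - 8) + 4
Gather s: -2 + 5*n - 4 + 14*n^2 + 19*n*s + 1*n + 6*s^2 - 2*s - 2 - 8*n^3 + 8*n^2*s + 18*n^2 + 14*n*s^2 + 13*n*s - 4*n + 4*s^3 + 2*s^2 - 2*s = -8*n^3 + 32*n^2 + 2*n + 4*s^3 + s^2*(14*n + 8) + s*(8*n^2 + 32*n - 4) - 8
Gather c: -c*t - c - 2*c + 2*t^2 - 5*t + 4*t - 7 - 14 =c*(-t - 3) + 2*t^2 - t - 21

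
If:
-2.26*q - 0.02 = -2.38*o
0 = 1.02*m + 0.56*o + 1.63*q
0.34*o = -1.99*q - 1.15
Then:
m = 1.05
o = -0.46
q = -0.50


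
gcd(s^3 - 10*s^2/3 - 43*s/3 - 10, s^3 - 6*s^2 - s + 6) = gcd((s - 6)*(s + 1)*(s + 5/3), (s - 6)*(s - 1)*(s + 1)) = s^2 - 5*s - 6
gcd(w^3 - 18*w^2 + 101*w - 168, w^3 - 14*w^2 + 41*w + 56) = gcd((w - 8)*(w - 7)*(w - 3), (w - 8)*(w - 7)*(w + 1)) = w^2 - 15*w + 56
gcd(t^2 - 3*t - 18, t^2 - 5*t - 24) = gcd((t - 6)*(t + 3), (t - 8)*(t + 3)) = t + 3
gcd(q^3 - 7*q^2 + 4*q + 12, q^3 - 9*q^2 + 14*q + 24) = q^2 - 5*q - 6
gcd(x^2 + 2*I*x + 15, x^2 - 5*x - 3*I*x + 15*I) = x - 3*I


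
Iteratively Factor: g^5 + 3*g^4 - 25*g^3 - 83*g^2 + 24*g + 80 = (g - 5)*(g^4 + 8*g^3 + 15*g^2 - 8*g - 16) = (g - 5)*(g + 4)*(g^3 + 4*g^2 - g - 4) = (g - 5)*(g + 1)*(g + 4)*(g^2 + 3*g - 4) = (g - 5)*(g + 1)*(g + 4)^2*(g - 1)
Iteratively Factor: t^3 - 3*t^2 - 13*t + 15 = (t + 3)*(t^2 - 6*t + 5) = (t - 5)*(t + 3)*(t - 1)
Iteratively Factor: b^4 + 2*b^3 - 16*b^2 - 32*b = (b + 4)*(b^3 - 2*b^2 - 8*b) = (b - 4)*(b + 4)*(b^2 + 2*b) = b*(b - 4)*(b + 4)*(b + 2)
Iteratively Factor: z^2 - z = (z)*(z - 1)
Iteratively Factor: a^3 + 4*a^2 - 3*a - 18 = (a - 2)*(a^2 + 6*a + 9) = (a - 2)*(a + 3)*(a + 3)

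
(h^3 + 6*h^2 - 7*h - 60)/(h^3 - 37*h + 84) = (h^2 + 9*h + 20)/(h^2 + 3*h - 28)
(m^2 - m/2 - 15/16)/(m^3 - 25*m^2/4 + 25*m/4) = (m + 3/4)/(m*(m - 5))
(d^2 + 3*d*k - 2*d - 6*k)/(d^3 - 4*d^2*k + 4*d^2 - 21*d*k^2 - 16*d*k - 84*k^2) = (d - 2)/(d^2 - 7*d*k + 4*d - 28*k)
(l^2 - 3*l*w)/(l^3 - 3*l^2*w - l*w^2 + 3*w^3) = l/(l^2 - w^2)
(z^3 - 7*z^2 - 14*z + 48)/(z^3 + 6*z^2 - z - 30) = (z - 8)/(z + 5)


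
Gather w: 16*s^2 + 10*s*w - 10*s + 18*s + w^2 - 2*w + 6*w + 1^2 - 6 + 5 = 16*s^2 + 8*s + w^2 + w*(10*s + 4)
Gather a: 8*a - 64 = 8*a - 64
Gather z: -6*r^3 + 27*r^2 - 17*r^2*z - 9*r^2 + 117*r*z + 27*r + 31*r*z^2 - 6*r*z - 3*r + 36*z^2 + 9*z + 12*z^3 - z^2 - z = -6*r^3 + 18*r^2 + 24*r + 12*z^3 + z^2*(31*r + 35) + z*(-17*r^2 + 111*r + 8)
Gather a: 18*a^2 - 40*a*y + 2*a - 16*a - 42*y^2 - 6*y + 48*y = 18*a^2 + a*(-40*y - 14) - 42*y^2 + 42*y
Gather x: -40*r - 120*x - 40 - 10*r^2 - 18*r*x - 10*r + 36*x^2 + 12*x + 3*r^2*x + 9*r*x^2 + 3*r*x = -10*r^2 - 50*r + x^2*(9*r + 36) + x*(3*r^2 - 15*r - 108) - 40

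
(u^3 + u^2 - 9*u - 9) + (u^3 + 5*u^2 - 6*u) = 2*u^3 + 6*u^2 - 15*u - 9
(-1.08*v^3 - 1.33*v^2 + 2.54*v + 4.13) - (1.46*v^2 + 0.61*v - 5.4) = -1.08*v^3 - 2.79*v^2 + 1.93*v + 9.53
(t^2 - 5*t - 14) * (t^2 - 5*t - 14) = t^4 - 10*t^3 - 3*t^2 + 140*t + 196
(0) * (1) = 0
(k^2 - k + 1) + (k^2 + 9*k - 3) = 2*k^2 + 8*k - 2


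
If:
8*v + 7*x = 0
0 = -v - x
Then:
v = 0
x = 0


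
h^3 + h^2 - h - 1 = (h - 1)*(h + 1)^2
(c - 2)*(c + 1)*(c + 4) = c^3 + 3*c^2 - 6*c - 8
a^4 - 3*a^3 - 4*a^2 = a^2*(a - 4)*(a + 1)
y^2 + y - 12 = (y - 3)*(y + 4)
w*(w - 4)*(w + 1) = w^3 - 3*w^2 - 4*w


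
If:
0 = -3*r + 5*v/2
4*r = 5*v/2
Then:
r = 0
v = 0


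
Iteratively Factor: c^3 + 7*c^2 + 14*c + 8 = (c + 4)*(c^2 + 3*c + 2) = (c + 1)*(c + 4)*(c + 2)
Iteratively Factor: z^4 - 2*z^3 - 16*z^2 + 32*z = (z + 4)*(z^3 - 6*z^2 + 8*z) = (z - 4)*(z + 4)*(z^2 - 2*z) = z*(z - 4)*(z + 4)*(z - 2)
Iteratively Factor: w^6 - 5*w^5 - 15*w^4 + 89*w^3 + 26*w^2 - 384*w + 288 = (w - 1)*(w^5 - 4*w^4 - 19*w^3 + 70*w^2 + 96*w - 288) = (w - 1)*(w + 3)*(w^4 - 7*w^3 + 2*w^2 + 64*w - 96) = (w - 4)*(w - 1)*(w + 3)*(w^3 - 3*w^2 - 10*w + 24) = (w - 4)*(w - 2)*(w - 1)*(w + 3)*(w^2 - w - 12) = (w - 4)*(w - 2)*(w - 1)*(w + 3)^2*(w - 4)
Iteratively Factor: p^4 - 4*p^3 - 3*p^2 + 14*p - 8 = (p - 4)*(p^3 - 3*p + 2) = (p - 4)*(p + 2)*(p^2 - 2*p + 1) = (p - 4)*(p - 1)*(p + 2)*(p - 1)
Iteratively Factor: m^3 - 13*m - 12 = (m + 1)*(m^2 - m - 12) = (m - 4)*(m + 1)*(m + 3)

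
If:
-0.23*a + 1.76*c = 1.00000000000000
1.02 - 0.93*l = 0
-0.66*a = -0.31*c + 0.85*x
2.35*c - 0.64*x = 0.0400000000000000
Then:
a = -1.50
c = 0.37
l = 1.10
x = 1.30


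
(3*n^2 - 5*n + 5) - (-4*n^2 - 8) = 7*n^2 - 5*n + 13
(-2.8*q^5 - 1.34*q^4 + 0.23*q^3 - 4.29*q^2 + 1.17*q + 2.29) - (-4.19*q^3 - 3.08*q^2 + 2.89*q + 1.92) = -2.8*q^5 - 1.34*q^4 + 4.42*q^3 - 1.21*q^2 - 1.72*q + 0.37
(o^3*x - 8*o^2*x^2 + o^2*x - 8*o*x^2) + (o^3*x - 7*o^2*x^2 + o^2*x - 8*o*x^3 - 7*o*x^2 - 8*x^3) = 2*o^3*x - 15*o^2*x^2 + 2*o^2*x - 8*o*x^3 - 15*o*x^2 - 8*x^3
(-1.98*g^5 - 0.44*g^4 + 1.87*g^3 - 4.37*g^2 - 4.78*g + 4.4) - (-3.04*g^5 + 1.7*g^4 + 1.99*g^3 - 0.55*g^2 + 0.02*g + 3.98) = 1.06*g^5 - 2.14*g^4 - 0.12*g^3 - 3.82*g^2 - 4.8*g + 0.42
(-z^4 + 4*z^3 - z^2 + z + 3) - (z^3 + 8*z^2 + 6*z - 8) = -z^4 + 3*z^3 - 9*z^2 - 5*z + 11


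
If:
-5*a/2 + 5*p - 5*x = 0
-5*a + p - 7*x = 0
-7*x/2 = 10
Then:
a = 80/21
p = -20/21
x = -20/7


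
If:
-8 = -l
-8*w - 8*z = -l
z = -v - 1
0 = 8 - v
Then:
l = 8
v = 8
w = 10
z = -9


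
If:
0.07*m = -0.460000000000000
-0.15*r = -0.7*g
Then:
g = 0.214285714285714*r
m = -6.57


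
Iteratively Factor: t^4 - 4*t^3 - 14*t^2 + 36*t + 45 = (t - 5)*(t^3 + t^2 - 9*t - 9) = (t - 5)*(t + 3)*(t^2 - 2*t - 3) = (t - 5)*(t + 1)*(t + 3)*(t - 3)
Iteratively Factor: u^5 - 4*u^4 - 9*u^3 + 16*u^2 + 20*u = (u)*(u^4 - 4*u^3 - 9*u^2 + 16*u + 20) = u*(u - 2)*(u^3 - 2*u^2 - 13*u - 10) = u*(u - 2)*(u + 2)*(u^2 - 4*u - 5) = u*(u - 2)*(u + 1)*(u + 2)*(u - 5)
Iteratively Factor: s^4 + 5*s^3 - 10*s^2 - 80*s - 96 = (s + 3)*(s^3 + 2*s^2 - 16*s - 32) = (s + 3)*(s + 4)*(s^2 - 2*s - 8) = (s - 4)*(s + 3)*(s + 4)*(s + 2)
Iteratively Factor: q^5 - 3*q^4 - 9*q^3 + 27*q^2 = (q + 3)*(q^4 - 6*q^3 + 9*q^2) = (q - 3)*(q + 3)*(q^3 - 3*q^2) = q*(q - 3)*(q + 3)*(q^2 - 3*q) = q^2*(q - 3)*(q + 3)*(q - 3)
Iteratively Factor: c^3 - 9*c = (c + 3)*(c^2 - 3*c) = (c - 3)*(c + 3)*(c)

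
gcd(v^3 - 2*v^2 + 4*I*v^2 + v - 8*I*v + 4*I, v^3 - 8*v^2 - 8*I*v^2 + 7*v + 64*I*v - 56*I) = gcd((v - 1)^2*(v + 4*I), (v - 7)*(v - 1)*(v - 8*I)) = v - 1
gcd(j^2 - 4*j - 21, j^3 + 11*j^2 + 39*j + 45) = j + 3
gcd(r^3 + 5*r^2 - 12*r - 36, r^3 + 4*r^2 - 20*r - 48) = r^2 + 8*r + 12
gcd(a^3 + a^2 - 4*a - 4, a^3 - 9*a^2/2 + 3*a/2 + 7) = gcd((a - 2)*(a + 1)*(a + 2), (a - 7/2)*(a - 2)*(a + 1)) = a^2 - a - 2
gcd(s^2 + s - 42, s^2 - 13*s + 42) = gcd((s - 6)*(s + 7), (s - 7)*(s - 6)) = s - 6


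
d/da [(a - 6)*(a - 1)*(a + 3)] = 3*a^2 - 8*a - 15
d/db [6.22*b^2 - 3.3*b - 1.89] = 12.44*b - 3.3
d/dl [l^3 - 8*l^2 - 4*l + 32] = 3*l^2 - 16*l - 4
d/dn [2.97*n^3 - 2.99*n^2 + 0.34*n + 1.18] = 8.91*n^2 - 5.98*n + 0.34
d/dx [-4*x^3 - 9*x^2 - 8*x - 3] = -12*x^2 - 18*x - 8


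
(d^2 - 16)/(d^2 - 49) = (d^2 - 16)/(d^2 - 49)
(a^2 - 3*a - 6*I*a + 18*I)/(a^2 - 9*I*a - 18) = (a - 3)/(a - 3*I)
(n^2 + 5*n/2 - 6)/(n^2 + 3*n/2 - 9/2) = (n + 4)/(n + 3)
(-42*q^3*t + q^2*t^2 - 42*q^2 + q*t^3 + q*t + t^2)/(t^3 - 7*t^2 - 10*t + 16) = (-42*q^3*t + q^2*t^2 - 42*q^2 + q*t^3 + q*t + t^2)/(t^3 - 7*t^2 - 10*t + 16)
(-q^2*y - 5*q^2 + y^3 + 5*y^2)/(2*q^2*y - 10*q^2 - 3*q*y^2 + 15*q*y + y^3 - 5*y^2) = (q*y + 5*q + y^2 + 5*y)/(-2*q*y + 10*q + y^2 - 5*y)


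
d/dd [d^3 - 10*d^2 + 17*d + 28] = 3*d^2 - 20*d + 17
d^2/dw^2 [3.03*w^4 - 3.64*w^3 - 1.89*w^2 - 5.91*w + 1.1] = 36.36*w^2 - 21.84*w - 3.78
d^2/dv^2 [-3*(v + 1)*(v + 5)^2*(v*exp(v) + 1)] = -3*v^4*exp(v) - 57*v^3*exp(v) - 339*v^2*exp(v) - 693*v*exp(v) - 18*v - 360*exp(v) - 66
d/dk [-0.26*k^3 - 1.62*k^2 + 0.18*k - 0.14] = -0.78*k^2 - 3.24*k + 0.18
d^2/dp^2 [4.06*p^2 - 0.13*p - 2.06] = 8.12000000000000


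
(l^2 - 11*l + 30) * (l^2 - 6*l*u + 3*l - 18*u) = l^4 - 6*l^3*u - 8*l^3 + 48*l^2*u - 3*l^2 + 18*l*u + 90*l - 540*u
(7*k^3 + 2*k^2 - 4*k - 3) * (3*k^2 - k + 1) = 21*k^5 - k^4 - 7*k^3 - 3*k^2 - k - 3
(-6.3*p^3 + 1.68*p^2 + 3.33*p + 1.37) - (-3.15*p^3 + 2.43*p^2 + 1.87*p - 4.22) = -3.15*p^3 - 0.75*p^2 + 1.46*p + 5.59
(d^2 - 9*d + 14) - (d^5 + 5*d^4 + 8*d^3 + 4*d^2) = -d^5 - 5*d^4 - 8*d^3 - 3*d^2 - 9*d + 14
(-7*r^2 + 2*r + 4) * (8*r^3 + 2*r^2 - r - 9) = -56*r^5 + 2*r^4 + 43*r^3 + 69*r^2 - 22*r - 36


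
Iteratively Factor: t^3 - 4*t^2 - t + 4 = (t + 1)*(t^2 - 5*t + 4) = (t - 1)*(t + 1)*(t - 4)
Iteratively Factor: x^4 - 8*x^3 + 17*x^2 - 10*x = (x - 5)*(x^3 - 3*x^2 + 2*x) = (x - 5)*(x - 2)*(x^2 - x) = x*(x - 5)*(x - 2)*(x - 1)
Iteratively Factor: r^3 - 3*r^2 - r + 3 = (r + 1)*(r^2 - 4*r + 3) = (r - 1)*(r + 1)*(r - 3)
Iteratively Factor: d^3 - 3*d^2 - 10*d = (d + 2)*(d^2 - 5*d) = d*(d + 2)*(d - 5)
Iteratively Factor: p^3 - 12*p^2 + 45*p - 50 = (p - 5)*(p^2 - 7*p + 10) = (p - 5)^2*(p - 2)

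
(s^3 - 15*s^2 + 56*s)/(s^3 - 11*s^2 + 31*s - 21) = s*(s - 8)/(s^2 - 4*s + 3)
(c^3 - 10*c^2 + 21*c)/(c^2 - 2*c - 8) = c*(-c^2 + 10*c - 21)/(-c^2 + 2*c + 8)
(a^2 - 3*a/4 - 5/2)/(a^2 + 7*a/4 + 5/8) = 2*(a - 2)/(2*a + 1)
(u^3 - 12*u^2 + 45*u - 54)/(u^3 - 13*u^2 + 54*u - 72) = (u - 3)/(u - 4)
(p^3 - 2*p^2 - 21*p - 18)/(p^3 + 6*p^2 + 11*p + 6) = (p - 6)/(p + 2)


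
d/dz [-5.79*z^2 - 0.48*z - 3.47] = -11.58*z - 0.48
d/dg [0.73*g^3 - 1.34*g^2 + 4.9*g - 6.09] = 2.19*g^2 - 2.68*g + 4.9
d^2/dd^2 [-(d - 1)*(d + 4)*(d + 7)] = -6*d - 20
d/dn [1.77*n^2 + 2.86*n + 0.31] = 3.54*n + 2.86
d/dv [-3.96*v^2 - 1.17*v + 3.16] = -7.92*v - 1.17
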